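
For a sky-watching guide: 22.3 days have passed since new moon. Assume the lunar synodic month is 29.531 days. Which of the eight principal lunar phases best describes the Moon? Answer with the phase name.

last quarter

θ ≈ 360° × 22.3/29.531 = 272°, which falls in the last quarter sector.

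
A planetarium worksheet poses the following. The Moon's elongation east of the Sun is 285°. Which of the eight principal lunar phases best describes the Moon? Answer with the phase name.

last quarter

285° lies in the last quarter sector of the 8-phase cycle.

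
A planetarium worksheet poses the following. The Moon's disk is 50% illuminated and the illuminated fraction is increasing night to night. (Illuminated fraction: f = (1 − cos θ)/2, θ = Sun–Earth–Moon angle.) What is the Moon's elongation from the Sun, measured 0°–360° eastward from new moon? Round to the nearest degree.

cos θ = 1 − 2f = 0.000, giving a principal value of 90.0°.
Before full moon the principal value applies: θ = 90.0°.

90°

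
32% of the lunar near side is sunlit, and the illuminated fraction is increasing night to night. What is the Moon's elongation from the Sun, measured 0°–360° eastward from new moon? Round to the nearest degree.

From f = (1 − cos θ)/2: cos θ = 1 − 2×0.32 = 0.360; arccos → 68.9°.
The Moon is waxing (0°–180°), so θ = 68.9° directly.

69°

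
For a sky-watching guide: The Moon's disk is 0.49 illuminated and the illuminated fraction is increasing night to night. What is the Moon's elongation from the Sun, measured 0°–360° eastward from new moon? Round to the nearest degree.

cos θ = 1 − 2f = 0.020, giving a principal value of 88.9°.
Waxing ⇒ before full, so θ = 88.9°.

89°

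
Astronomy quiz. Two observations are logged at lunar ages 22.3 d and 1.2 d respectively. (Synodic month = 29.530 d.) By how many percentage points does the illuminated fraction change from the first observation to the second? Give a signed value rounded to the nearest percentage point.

-47 pp

θ₁ = 360° × 22.3/29.530 = 271.9°, f₁ = (1 − cos θ₁)/2 = 0.484.
θ₂ = 360° × 1.2/29.530 = 14.6°, f₂ = (1 − cos θ₂)/2 = 0.016.
Change = f₂ − f₁ = -0.468 → -47 percentage points.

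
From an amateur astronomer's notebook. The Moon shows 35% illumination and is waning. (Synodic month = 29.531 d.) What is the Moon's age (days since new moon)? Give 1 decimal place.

23.6 days

Invert f = (1 − cos θ)/2 to get cos θ = 1 − 2(0.35) = 0.300, hence θ₀ = arccos 0.300 = 72.5°.
Since the Moon is past full (waning), take the reflex angle: θ = 360° − 72.5° = 287.5°.
That fraction of the synodic month is 287.5/360 × 29.531 d ≈ 23.58 d.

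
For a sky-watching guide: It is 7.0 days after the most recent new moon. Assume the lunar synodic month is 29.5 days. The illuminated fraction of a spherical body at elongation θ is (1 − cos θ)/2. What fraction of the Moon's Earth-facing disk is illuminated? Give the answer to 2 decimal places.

0.46

The Moon has covered 7.0/29.5 of its cycle, so θ ≈ 360° × 7.0/29.5 = 85.4°.
Illuminated fraction = (1 − cos 85.4°)/2 = (1 − 0.080)/2 ≈ 0.460.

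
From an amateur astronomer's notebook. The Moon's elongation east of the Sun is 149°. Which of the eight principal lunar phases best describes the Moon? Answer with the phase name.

waxing gibbous

The waxing gibbous sector spans roughly 112°–158°; 149° falls inside it.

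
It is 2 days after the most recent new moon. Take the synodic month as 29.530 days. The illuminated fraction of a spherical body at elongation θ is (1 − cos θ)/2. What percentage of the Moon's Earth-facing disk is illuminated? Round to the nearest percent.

4%

Phase angle: θ = 360°·(2 d)/(29.530 d) = 24.4°.
With cos θ = 0.911, the lit fraction is (1 − 0.911)/2 ≈ 0.045, so 4%.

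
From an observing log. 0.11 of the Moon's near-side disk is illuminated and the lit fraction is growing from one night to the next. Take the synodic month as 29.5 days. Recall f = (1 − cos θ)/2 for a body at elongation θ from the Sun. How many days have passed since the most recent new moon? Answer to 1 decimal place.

3.2 days

From f = (1 − cos θ)/2: cos θ = 1 − 2×0.11 = 0.780; arccos → 38.7°.
The Moon is waxing (0°–180°), so θ = 38.7° directly.
At 360°/29.5 d per day, 38.7° corresponds to 3.17 days.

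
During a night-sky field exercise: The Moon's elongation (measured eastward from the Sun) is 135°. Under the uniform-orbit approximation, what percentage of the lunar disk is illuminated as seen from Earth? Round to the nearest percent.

f = (1 − cos 135°)/2 = (1 − (-0.707))/2 ≈ 0.854, i.e. 85%.

85%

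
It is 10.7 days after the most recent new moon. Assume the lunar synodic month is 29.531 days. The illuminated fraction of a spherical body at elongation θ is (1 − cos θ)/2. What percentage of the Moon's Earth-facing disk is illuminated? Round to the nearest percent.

82%

Elongation θ = 360° × 10.7/29.531 ≈ 130.4°.
With cos θ = (-0.649), the lit fraction is (1 − (-0.649))/2 ≈ 0.824, so 82%.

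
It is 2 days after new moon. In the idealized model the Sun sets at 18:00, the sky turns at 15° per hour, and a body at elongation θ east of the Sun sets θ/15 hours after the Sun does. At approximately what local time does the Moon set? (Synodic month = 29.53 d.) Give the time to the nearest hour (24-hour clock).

Elongation θ = 360° × 2/29.53 ≈ 24.4°.
The Moon trails the Sun by θ/15 = 24.4/15 ≈ 1.63 hours.
18:00 + 1.63 h ≈ 19:38 → 20:00 to the nearest hour.

20:00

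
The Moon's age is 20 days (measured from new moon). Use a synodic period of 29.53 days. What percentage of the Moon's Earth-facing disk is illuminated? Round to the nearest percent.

72%

The Moon has covered 20/29.53 of its cycle, so θ ≈ 360° × 20/29.53 = 243.8°.
cos 243.8° = (-0.441), so f = (1 − (-0.441))/2 = 0.721, so 72%.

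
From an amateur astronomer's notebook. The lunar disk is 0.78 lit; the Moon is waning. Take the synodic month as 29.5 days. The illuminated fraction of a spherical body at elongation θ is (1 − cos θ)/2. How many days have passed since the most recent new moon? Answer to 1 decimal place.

From f = (1 − cos θ)/2: cos θ = 1 − 2×0.78 = -0.560; arccos → 124.1°.
Since the Moon is past full (waning), take the reflex angle: θ = 360° − 124.1° = 235.9°.
That fraction of the synodic month is 235.9/360 × 29.5 d ≈ 19.33 d.

19.3 days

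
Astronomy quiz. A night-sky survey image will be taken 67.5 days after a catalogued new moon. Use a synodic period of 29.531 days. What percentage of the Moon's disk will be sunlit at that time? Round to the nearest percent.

67.5/29.531 = 2.286 lunations, so 2 complete cycles and 8.44 d into the next.
The Moon has covered 8.44/29.531 of its cycle, so θ ≈ 360° × 8.44/29.531 = 102.9°.
With cos θ = (-0.223), the lit fraction is (1 − (-0.223))/2 ≈ 0.611, so 61%.

61%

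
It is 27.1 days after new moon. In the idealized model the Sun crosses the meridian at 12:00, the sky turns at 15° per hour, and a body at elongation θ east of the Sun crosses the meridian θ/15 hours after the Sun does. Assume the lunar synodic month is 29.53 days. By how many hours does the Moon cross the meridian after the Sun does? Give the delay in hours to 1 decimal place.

22.0 h

The Moon has covered 27.1/29.53 of its cycle, so θ ≈ 360° × 27.1/29.53 = 330.4°.
At 15° of sky rotation per hour, 330.4° corresponds to a 22.03 h lag.
So the Moon crosses the meridian 22.03 h after the Sun.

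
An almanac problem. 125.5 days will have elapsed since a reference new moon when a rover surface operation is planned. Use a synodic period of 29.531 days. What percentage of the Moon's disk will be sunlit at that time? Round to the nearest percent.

125.5 d spans 4 complete synodic months (4 × 29.531 = 118.12 d) plus 7.38 d.
The Moon has covered 7.38/29.531 of its cycle, so θ ≈ 360° × 7.38/29.531 = 89.9°.
Illuminated fraction = (1 − cos 89.9°)/2 = (1 − 0.001)/2 ≈ 0.499, so 50%.

50%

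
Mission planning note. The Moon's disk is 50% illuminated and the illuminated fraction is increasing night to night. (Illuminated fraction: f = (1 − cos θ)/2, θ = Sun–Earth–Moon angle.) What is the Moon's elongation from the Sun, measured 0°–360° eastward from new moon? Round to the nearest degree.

From f = (1 − cos θ)/2: cos θ = 1 − 2×0.50 = 0.000; arccos → 90.0°.
Before full moon the principal value applies: θ = 90.0°.

90°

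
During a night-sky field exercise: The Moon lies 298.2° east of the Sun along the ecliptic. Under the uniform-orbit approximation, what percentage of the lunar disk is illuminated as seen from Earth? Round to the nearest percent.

26%

cos 298.2° = 0.473, so f = (1 − 0.473)/2 = 0.264, i.e. 26%.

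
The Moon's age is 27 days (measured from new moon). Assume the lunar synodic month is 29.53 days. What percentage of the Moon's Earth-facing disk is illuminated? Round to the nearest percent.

7%

The Moon has covered 27/29.53 of its cycle, so θ ≈ 360° × 27/29.53 = 329.2°.
With cos θ = 0.859, the lit fraction is (1 − 0.859)/2 ≈ 0.071, so 7%.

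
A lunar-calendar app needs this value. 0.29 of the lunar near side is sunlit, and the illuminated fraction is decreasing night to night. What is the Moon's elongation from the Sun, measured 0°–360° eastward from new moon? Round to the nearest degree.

Invert f = (1 − cos θ)/2 to get cos θ = 1 − 2(0.29) = 0.420, hence θ₀ = arccos 0.420 = 65.2°.
Since the Moon is past full (waning), take the reflex angle: θ = 360° − 65.2° = 294.8°.

295°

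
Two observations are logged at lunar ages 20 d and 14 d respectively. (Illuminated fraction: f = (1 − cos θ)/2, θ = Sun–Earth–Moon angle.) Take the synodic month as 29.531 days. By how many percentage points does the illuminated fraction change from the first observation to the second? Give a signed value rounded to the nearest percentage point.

+27 pp

First observation: θ = 360°·20/29.531 = 243.8°, so f = 0.721.
Second observation: θ = 170.7°, f = 0.993.
Δf = 0.993 − 0.721 = +0.273, i.e. +27 pp.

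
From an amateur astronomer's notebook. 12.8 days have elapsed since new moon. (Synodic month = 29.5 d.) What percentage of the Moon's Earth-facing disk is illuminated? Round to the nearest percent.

Elongation θ = 360° × 12.8/29.5 ≈ 156.2°.
Illuminated fraction = (1 − cos 156.2°)/2 = (1 − (-0.915))/2 ≈ 0.957, so 96%.

96%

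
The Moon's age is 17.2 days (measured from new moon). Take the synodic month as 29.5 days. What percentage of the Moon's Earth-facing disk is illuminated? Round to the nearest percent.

93%

Elongation θ = 360° × 17.2/29.5 ≈ 209.9°.
Illuminated fraction = (1 − cos 209.9°)/2 = (1 − (-0.867))/2 ≈ 0.933, so 93%.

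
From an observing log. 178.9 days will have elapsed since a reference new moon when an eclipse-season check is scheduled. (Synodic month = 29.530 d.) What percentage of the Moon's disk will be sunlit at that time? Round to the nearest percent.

178.9/29.530 = 6.058 lunations, so 6 complete cycles and 1.72 d into the next.
The Moon has covered 1.72/29.530 of its cycle, so θ ≈ 360° × 1.72/29.530 = 21.0°.
cos 21.0° = 0.934, so f = (1 − 0.934)/2 = 0.033, so 3%.

3%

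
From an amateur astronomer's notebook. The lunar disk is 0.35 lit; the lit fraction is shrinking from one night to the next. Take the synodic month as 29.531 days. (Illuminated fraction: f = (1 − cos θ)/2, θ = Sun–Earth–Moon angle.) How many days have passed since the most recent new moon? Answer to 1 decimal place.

23.6 days

From f = (1 − cos θ)/2: cos θ = 1 − 2×0.35 = 0.300; arccos → 72.5°.
A waning Moon lies in 180°–360°, so θ = 360° − 72.5° = 287.5°.
Age = 29.531 × 287.5°/360° ≈ 23.58 days.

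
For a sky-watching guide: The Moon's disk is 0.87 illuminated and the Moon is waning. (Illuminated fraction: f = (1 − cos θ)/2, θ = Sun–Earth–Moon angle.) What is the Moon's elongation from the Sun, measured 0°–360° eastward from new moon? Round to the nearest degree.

cos θ = 1 − 2f = -0.740, giving a principal value of 137.7°.
Waning ⇒ past full, so θ = 360° − 137.7° = 222.3°.

222°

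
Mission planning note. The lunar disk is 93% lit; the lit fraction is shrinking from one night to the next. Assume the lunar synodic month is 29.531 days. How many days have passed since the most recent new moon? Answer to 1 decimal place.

Invert f = (1 − cos θ)/2 to get cos θ = 1 − 2(0.93) = -0.860, hence θ₀ = arccos -0.860 = 149.3°.
Waning ⇒ past full, so θ = 360° − 149.3° = 210.7°.
At 360°/29.531 d per day, 210.7° corresponds to 17.28 days.

17.3 days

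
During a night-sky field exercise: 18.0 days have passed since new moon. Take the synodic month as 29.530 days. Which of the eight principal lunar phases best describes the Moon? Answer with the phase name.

waning gibbous

At 18.0/29.530 of the cycle, θ ≈ 219° — the waning gibbous range.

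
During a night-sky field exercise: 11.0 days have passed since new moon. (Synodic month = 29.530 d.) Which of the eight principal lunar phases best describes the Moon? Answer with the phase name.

θ ≈ 360° × 11.0/29.530 = 134°, which falls in the waxing gibbous sector.

waxing gibbous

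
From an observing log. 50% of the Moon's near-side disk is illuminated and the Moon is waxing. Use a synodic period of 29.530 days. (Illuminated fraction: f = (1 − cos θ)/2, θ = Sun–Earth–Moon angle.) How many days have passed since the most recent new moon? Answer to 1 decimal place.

From f = (1 − cos θ)/2: cos θ = 1 − 2×0.50 = 0.000; arccos → 90.0°.
Before full moon the principal value applies: θ = 90.0°.
Age = 29.530 × 90.0°/360° ≈ 7.38 days.

7.4 days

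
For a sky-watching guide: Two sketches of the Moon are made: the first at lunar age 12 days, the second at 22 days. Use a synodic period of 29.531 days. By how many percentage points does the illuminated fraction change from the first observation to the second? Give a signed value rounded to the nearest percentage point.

First observation: θ = 360°·12/29.531 = 146.3°, so f = 0.916.
Second observation: θ = 268.2°, f = 0.516.
Δf = 0.516 − 0.916 = -0.400, i.e. -40 pp.

-40 pp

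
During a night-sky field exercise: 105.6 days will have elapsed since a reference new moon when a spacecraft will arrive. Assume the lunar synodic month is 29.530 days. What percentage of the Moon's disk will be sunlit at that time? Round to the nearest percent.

94%

105.6 d spans 3 complete synodic months (3 × 29.530 = 88.59 d) plus 17.01 d.
The Moon has covered 17.01/29.530 of its cycle, so θ ≈ 360° × 17.01/29.530 = 207.4°.
With cos θ = (-0.888), the lit fraction is (1 − (-0.888))/2 ≈ 0.944, so 94%.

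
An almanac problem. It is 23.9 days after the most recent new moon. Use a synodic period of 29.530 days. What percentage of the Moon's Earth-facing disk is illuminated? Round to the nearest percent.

Elongation θ = 360° × 23.9/29.530 ≈ 291.4°.
cos 291.4° = 0.364, so f = (1 − 0.364)/2 = 0.318, so 32%.

32%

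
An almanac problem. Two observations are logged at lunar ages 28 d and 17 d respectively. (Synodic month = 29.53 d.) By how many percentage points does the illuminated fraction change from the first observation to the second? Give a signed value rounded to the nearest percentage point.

First observation: θ = 360°·28/29.53 = 341.3°, so f = 0.026.
Second observation: θ = 207.2°, f = 0.945.
Δf = 0.945 − 0.026 = +0.918, i.e. +92 pp.

+92 pp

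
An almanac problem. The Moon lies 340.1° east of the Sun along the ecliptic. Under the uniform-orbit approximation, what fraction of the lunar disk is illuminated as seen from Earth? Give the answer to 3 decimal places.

0.030

Half-versine of 340.1°: (1 − 0.940)/2 = 0.030.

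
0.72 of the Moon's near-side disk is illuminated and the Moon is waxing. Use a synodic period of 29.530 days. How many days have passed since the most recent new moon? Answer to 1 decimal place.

cos θ = 1 − 2f = -0.440, giving a principal value of 116.1°.
Waxing ⇒ before full, so θ = 116.1°.
That fraction of the synodic month is 116.1/360 × 29.530 d ≈ 9.52 d.

9.5 days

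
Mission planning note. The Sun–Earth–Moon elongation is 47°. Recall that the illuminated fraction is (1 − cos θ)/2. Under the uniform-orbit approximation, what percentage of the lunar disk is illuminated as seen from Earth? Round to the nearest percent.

Half-versine of 47°: (1 − 0.682)/2 = 0.159, i.e. 16%.

16%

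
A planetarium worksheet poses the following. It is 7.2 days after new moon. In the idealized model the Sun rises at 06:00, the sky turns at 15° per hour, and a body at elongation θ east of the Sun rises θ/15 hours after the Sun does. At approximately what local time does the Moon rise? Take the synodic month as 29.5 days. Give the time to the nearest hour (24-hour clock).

Elongation θ = 360° × 7.2/29.5 ≈ 87.9°.
At 15° of sky rotation per hour, 87.9° corresponds to a 5.86 h lag.
06:00 + 5.86 h ≈ 11:51 → 12:00 to the nearest hour.

12:00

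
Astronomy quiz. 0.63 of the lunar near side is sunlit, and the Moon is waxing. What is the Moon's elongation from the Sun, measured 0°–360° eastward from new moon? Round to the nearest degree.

Invert f = (1 − cos θ)/2 to get cos θ = 1 − 2(0.63) = -0.260, hence θ₀ = arccos -0.260 = 105.1°.
The Moon is waxing (0°–180°), so θ = 105.1° directly.

105°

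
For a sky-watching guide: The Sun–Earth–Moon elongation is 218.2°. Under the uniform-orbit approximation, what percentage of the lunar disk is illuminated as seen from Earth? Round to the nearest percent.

89%

f = (1 − cos 218.2°)/2 = (1 − (-0.786))/2 ≈ 0.893, i.e. 89%.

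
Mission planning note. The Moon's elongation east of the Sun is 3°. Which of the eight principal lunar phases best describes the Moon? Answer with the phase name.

3° lies in the new moon sector of the 8-phase cycle.

new moon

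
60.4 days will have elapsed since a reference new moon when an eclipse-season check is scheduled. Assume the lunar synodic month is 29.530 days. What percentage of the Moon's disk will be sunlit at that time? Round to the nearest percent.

2%

Reduce mod P: 60.4 − 2×29.530 = 1.34 d into the current lunation.
Elongation θ = 360° × 1.34/29.530 ≈ 16.3°.
With cos θ = 0.960, the lit fraction is (1 − 0.960)/2 ≈ 0.020, so 2%.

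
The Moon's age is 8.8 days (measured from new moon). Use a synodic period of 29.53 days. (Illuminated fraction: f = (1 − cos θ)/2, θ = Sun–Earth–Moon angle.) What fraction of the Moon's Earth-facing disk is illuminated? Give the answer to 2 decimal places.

0.65

Elongation θ = 360° × 8.8/29.53 ≈ 107.3°.
With cos θ = (-0.297), the lit fraction is (1 − (-0.297))/2 ≈ 0.649.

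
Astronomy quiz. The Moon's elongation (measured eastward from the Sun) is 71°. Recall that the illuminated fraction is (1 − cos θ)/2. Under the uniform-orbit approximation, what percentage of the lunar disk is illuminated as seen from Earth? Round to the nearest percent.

34%

f = (1 − cos 71°)/2 = (1 − 0.326)/2 ≈ 0.337, i.e. 34%.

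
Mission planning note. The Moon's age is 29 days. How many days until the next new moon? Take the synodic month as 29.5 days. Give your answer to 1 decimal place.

0.5 days

One full lunation from the last new moon is 29.5 d; remaining = 29.5 − 29 = 0.500 d.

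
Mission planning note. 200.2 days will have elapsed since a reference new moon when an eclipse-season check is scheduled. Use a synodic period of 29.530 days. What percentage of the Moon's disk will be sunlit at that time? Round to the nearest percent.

200.2 d spans 6 complete synodic months (6 × 29.530 = 177.18 d) plus 23.02 d.
The Moon has covered 23.02/29.530 of its cycle, so θ ≈ 360° × 23.02/29.530 = 280.6°.
Illuminated fraction = (1 − cos 280.6°)/2 = (1 − 0.185)/2 ≈ 0.408, so 41%.

41%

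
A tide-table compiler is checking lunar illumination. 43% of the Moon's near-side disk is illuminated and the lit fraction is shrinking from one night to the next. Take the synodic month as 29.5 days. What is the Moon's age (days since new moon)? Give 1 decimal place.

22.8 days

cos θ = 1 − 2f = 0.140, giving a principal value of 82.0°.
Since the Moon is past full (waning), take the reflex angle: θ = 360° − 82.0° = 278.0°.
Age = 29.5 × 278.0°/360° ≈ 22.78 days.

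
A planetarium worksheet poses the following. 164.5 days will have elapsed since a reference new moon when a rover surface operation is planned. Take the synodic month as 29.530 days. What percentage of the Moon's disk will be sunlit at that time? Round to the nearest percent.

164.5/29.530 = 5.571 lunations, so 5 complete cycles and 16.85 d into the next.
The Moon has covered 16.85/29.530 of its cycle, so θ ≈ 360° × 16.85/29.530 = 205.4°.
With cos θ = (-0.903), the lit fraction is (1 − (-0.903))/2 ≈ 0.952, so 95%.

95%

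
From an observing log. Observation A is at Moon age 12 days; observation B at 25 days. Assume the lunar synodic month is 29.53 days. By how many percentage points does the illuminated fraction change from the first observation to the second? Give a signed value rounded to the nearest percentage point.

-70 percentage points

First observation: θ = 360°·12/29.53 = 146.3°, so f = 0.916.
Second observation: θ = 304.8°, f = 0.215.
Δf = 0.215 − 0.916 = -0.701, i.e. -70 pp.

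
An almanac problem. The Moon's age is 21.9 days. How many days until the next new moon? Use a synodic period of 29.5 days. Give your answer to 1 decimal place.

The next new moon completes the synodic month: 29.5 − 21.9 = 7.600 days.

7.6 days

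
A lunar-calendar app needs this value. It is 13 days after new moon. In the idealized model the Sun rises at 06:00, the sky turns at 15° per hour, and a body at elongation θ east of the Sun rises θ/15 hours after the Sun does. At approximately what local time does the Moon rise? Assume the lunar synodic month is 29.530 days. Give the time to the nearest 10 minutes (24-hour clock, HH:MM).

Elongation θ = 360° × 13/29.530 ≈ 158.5°.
At 15° of sky rotation per hour, 158.5° corresponds to a 10.57 h lag.
06:00 + 10.566 h ≈ 16:34 → 16:30 to the nearest ten minutes.

16:30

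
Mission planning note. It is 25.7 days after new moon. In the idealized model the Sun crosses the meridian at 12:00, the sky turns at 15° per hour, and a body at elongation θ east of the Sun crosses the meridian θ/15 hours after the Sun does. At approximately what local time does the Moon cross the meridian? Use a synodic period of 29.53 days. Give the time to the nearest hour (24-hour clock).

Phase angle: θ = 360°·(25.7 d)/(29.53 d) = 313.3°.
At 15° of sky rotation per hour, 313.3° corresponds to a 20.89 h lag.
12:00 + 20.89 h ≈ 08:53 → 09:00 to the nearest hour.

09:00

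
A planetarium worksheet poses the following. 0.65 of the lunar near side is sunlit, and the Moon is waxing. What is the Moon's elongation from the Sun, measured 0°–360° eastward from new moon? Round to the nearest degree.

From f = (1 − cos θ)/2: cos θ = 1 − 2×0.65 = -0.300; arccos → 107.5°.
Before full moon the principal value applies: θ = 107.5°.

107°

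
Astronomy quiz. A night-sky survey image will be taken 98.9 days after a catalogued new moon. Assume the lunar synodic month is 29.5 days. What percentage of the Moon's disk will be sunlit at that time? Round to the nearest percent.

Reduce mod P: 98.9 − 3×29.5 = 10.40 d into the current lunation.
Elongation θ = 360° × 10.40/29.5 ≈ 126.9°.
With cos θ = (-0.601), the lit fraction is (1 − (-0.601))/2 ≈ 0.800, so 80%.

80%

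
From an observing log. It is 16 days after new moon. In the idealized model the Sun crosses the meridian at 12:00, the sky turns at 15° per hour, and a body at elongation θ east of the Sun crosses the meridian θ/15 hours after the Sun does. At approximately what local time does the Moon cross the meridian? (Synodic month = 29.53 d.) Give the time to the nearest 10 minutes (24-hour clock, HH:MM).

01:00

Elongation θ = 360° × 16/29.53 ≈ 195.1°.
At 15° of sky rotation per hour, 195.1° corresponds to a 13.00 h lag.
12:00 + 13.004 h ≈ 01:00 → 01:00 to the nearest ten minutes.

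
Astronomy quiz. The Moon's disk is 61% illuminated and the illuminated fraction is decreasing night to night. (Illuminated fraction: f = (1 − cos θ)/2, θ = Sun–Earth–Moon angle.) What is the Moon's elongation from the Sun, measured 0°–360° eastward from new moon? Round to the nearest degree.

257°

Invert f = (1 − cos θ)/2 to get cos θ = 1 − 2(0.61) = -0.220, hence θ₀ = arccos -0.220 = 102.7°.
A waning Moon lies in 180°–360°, so θ = 360° − 102.7° = 257.3°.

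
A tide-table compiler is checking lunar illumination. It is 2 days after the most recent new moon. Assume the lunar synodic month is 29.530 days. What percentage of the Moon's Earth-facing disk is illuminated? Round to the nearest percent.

Elongation θ = 360° × 2/29.530 ≈ 24.4°.
cos 24.4° = 0.911, so f = (1 − 0.911)/2 = 0.045, so 4%.

4%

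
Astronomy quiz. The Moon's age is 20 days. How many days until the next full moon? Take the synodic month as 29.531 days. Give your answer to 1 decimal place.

Full moon occurs at elongation 180°, i.e. at age 29.531 × 180/360 = 14.765 d.
This lunation's full moon (14.765 d) has passed, so add one period: 44.296 − 20 = 24.296 days.

24.3 days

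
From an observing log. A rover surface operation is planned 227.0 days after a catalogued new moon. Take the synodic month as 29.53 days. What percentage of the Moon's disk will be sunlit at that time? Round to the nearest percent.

227.0/29.53 = 7.687 lunations, so 7 complete cycles and 20.29 d into the next.
The Moon has covered 20.29/29.53 of its cycle, so θ ≈ 360° × 20.29/29.53 = 247.4°.
With cos θ = (-0.385), the lit fraction is (1 − (-0.385))/2 ≈ 0.693, so 69%.

69%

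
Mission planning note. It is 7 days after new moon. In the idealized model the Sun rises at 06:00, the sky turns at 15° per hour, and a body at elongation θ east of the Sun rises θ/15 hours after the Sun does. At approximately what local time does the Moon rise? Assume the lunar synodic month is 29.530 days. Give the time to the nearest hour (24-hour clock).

12:00

Phase angle: θ = 360°·(7 d)/(29.530 d) = 85.3°.
The Moon trails the Sun by θ/15 = 85.3/15 ≈ 5.69 hours.
06:00 + 5.69 h ≈ 11:41 → 12:00 to the nearest hour.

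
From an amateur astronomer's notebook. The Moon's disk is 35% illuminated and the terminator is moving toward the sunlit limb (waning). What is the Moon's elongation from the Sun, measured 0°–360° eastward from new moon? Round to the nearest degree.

Invert f = (1 − cos θ)/2 to get cos θ = 1 − 2(0.35) = 0.300, hence θ₀ = arccos 0.300 = 72.5°.
Waning ⇒ past full, so θ = 360° − 72.5° = 287.5°.

287°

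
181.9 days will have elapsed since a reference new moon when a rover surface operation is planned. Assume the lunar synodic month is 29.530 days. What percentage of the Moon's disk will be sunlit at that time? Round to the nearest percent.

23%

181.9/29.530 = 6.160 lunations, so 6 complete cycles and 4.72 d into the next.
Elongation θ = 360° × 4.72/29.530 ≈ 57.5°.
cos 57.5° = 0.537, so f = (1 − 0.537)/2 = 0.232, so 23%.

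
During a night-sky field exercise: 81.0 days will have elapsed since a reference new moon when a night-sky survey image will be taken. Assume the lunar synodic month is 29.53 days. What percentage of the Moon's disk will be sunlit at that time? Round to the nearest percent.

81.0/29.53 = 2.743 lunations, so 2 complete cycles and 21.94 d into the next.
Elongation θ = 360° × 21.94/29.53 ≈ 267.5°.
cos 267.5° = (-0.044), so f = (1 − (-0.044))/2 = 0.522, so 52%.

52%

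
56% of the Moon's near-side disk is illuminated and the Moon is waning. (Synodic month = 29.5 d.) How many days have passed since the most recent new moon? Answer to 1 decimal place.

21.6 days

cos θ = 1 − 2f = -0.120, giving a principal value of 96.9°.
Since the Moon is past full (waning), take the reflex angle: θ = 360° − 96.9° = 263.1°.
At 360°/29.5 d per day, 263.1° corresponds to 21.56 days.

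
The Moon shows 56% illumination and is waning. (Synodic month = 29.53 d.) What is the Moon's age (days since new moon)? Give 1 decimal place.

cos θ = 1 − 2f = -0.120, giving a principal value of 96.9°.
Waning ⇒ past full, so θ = 360° − 96.9° = 263.1°.
That fraction of the synodic month is 263.1/360 × 29.53 d ≈ 21.58 d.

21.6 days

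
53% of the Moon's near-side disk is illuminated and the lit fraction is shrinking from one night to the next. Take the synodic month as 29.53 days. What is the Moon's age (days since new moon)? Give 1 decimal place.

21.9 days

From f = (1 − cos θ)/2: cos θ = 1 − 2×0.53 = -0.060; arccos → 93.4°.
Since the Moon is past full (waning), take the reflex angle: θ = 360° − 93.4° = 266.6°.
At 360°/29.53 d per day, 266.6° corresponds to 21.87 days.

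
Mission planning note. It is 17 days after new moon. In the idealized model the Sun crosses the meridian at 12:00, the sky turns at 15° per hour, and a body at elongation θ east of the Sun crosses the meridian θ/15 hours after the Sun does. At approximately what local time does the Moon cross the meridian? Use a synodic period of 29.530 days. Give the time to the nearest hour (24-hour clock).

The Moon has covered 17/29.530 of its cycle, so θ ≈ 360° × 17/29.530 = 207.2°.
Delay after the Sun = 207.2° / (15°/h) ≈ 13.82 h.
12:00 + 13.82 h ≈ 01:49 → 02:00 to the nearest hour.

02:00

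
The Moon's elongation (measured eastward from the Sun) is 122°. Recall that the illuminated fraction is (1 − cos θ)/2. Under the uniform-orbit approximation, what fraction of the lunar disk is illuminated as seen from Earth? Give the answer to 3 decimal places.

0.765

f = (1 − cos 122°)/2 = (1 − (-0.530))/2 ≈ 0.765.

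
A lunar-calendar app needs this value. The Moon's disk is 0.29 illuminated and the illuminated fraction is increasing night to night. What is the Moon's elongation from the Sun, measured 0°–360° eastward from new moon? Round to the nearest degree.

Invert f = (1 − cos θ)/2 to get cos θ = 1 − 2(0.29) = 0.420, hence θ₀ = arccos 0.420 = 65.2°.
Before full moon the principal value applies: θ = 65.2°.

65°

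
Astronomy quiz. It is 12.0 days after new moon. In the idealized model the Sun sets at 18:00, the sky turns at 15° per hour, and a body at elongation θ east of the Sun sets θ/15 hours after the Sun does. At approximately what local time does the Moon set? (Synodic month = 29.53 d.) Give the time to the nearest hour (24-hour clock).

The Moon has covered 12.0/29.53 of its cycle, so θ ≈ 360° × 12.0/29.53 = 146.3°.
Delay after the Sun = 146.3° / (15°/h) ≈ 9.75 h.
18:00 + 9.75 h ≈ 03:45 → 04:00 to the nearest hour.

04:00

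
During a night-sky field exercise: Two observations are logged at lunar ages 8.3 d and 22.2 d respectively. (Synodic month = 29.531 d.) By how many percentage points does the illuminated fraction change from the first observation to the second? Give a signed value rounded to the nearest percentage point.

θ₁ = 360° × 8.3/29.531 = 101.2°, f₁ = (1 − cos θ₁)/2 = 0.597.
θ₂ = 360° × 22.2/29.531 = 270.6°, f₂ = (1 − cos θ₂)/2 = 0.494.
Change = f₂ − f₁ = -0.102 → -10 percentage points.

-10 pp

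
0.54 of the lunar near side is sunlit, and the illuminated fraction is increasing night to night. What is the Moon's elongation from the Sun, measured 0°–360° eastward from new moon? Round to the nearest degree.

95°

From f = (1 − cos θ)/2: cos θ = 1 − 2×0.54 = -0.080; arccos → 94.6°.
Waxing ⇒ before full, so θ = 94.6°.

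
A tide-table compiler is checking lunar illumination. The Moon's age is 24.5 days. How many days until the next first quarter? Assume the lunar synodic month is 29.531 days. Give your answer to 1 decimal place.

First quarter is 0.25 of the way through the cycle: age 0.25 × 29.531 = 7.383 d.
This lunation's first quarter (7.383 d) has passed, so add one period: 36.914 − 24.5 = 12.414 days.

12.4 days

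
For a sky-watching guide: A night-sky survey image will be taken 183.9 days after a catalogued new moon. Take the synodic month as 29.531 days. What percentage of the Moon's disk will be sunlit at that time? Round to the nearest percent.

183.9 d spans 6 complete synodic months (6 × 29.531 = 177.19 d) plus 6.71 d.
Phase angle: θ = 360°·(6.71 d)/(29.531 d) = 81.8°.
With cos θ = 0.142, the lit fraction is (1 − 0.142)/2 ≈ 0.429, so 43%.

43%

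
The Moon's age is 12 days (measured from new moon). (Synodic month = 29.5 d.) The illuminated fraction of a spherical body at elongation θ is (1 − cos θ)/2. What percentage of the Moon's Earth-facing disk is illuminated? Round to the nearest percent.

Elongation θ = 360° × 12/29.5 ≈ 146.4°.
Illuminated fraction = (1 − cos 146.4°)/2 = (1 − (-0.833))/2 ≈ 0.917, so 92%.

92%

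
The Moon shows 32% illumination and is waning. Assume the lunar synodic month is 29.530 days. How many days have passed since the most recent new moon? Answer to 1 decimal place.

cos θ = 1 − 2f = 0.360, giving a principal value of 68.9°.
A waning Moon lies in 180°–360°, so θ = 360° − 68.9° = 291.1°.
At 360°/29.530 d per day, 291.1° corresponds to 23.88 days.

23.9 days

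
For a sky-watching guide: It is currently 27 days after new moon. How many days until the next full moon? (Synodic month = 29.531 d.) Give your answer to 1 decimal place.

17.3 days

Full moon is 0.5 of the way through the cycle: age 0.5 × 29.531 = 14.765 d.
This lunation's full moon (14.765 d) has passed, so add one period: 44.296 − 27 = 17.296 days.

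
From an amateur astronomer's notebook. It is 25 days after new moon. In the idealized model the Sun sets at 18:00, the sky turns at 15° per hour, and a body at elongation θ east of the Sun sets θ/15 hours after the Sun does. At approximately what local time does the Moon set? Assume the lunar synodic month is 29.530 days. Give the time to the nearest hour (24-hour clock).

14:00

Phase angle: θ = 360°·(25 d)/(29.530 d) = 304.8°.
Delay after the Sun = 304.8° / (15°/h) ≈ 20.32 h.
18:00 + 20.32 h ≈ 14:19 → 14:00 to the nearest hour.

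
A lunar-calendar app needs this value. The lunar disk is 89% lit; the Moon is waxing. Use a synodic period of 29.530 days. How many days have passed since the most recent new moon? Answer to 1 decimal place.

cos θ = 1 − 2f = -0.780, giving a principal value of 141.3°.
Waxing ⇒ before full, so θ = 141.3°.
That fraction of the synodic month is 141.3/360 × 29.530 d ≈ 11.59 d.

11.6 days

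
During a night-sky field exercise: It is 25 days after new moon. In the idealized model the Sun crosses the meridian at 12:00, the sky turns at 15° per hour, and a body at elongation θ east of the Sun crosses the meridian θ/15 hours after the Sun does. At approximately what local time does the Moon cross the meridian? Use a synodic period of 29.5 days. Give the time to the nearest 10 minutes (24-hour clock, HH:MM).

Elongation θ = 360° × 25/29.5 ≈ 305.1°.
At 15° of sky rotation per hour, 305.1° corresponds to a 20.34 h lag.
12:00 + 20.339 h ≈ 08:20 → 08:20 to the nearest ten minutes.

08:20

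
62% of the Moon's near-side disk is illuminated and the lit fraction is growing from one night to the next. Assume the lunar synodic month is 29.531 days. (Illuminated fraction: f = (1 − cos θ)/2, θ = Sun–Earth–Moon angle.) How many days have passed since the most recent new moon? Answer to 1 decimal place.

cos θ = 1 − 2f = -0.240, giving a principal value of 103.9°.
Waxing ⇒ before full, so θ = 103.9°.
That fraction of the synodic month is 103.9/360 × 29.531 d ≈ 8.52 d.

8.5 days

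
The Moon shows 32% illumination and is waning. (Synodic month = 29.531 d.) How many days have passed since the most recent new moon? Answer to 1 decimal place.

From f = (1 − cos θ)/2: cos θ = 1 − 2×0.32 = 0.360; arccos → 68.9°.
A waning Moon lies in 180°–360°, so θ = 360° − 68.9° = 291.1°.
Age = 29.531 × 291.1°/360° ≈ 23.88 days.

23.9 days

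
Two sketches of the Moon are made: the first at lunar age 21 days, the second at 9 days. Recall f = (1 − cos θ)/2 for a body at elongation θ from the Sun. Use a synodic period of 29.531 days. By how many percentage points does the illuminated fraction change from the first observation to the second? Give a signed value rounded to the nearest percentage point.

θ₁ = 360° × 21/29.531 = 256.0°, f₁ = (1 − cos θ₁)/2 = 0.621.
θ₂ = 360° × 9/29.531 = 109.7°, f₂ = (1 − cos θ₂)/2 = 0.669.
Change = f₂ − f₁ = +0.048 → +5 percentage points.

+5 pp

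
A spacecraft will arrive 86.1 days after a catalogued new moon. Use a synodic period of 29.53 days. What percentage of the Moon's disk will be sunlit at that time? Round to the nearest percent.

7%

86.1 d spans 2 complete synodic months (2 × 29.53 = 59.06 d) plus 27.04 d.
Elongation θ = 360° × 27.04/29.53 ≈ 329.6°.
Illuminated fraction = (1 − cos 329.6°)/2 = (1 − 0.863)/2 ≈ 0.069, so 7%.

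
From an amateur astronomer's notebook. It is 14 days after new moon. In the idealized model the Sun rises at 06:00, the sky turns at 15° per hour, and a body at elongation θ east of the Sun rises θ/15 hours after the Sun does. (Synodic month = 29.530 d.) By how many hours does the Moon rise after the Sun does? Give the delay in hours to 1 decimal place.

11.4 h

The Moon has covered 14/29.530 of its cycle, so θ ≈ 360° × 14/29.530 = 170.7°.
The Moon trails the Sun by θ/15 = 170.7/15 ≈ 11.38 hours.
So the Moon rises 11.38 h after the Sun.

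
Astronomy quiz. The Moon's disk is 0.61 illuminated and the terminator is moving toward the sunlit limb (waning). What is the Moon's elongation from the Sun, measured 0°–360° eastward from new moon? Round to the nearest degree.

cos θ = 1 − 2f = -0.220, giving a principal value of 102.7°.
Waning ⇒ past full, so θ = 360° − 102.7° = 257.3°.

257°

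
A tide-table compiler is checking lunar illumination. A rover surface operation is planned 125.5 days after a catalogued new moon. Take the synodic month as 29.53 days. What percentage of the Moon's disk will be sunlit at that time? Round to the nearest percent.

125.5 d spans 4 complete synodic months (4 × 29.53 = 118.12 d) plus 7.38 d.
The Moon has covered 7.38/29.53 of its cycle, so θ ≈ 360° × 7.38/29.53 = 90.0°.
With cos θ = 0.001, the lit fraction is (1 − 0.001)/2 ≈ 0.500, so 50%.

50%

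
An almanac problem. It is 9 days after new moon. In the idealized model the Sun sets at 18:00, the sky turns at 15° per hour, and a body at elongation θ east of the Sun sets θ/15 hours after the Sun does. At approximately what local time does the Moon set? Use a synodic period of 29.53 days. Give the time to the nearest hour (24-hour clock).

01:00

Phase angle: θ = 360°·(9 d)/(29.53 d) = 109.7°.
The Moon trails the Sun by θ/15 = 109.7/15 ≈ 7.31 hours.
18:00 + 7.31 h ≈ 01:19 → 01:00 to the nearest hour.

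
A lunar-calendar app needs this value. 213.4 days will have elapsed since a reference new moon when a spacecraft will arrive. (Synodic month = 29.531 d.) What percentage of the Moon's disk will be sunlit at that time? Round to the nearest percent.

43%

213.4/29.531 = 7.226 lunations, so 7 complete cycles and 6.68 d into the next.
The Moon has covered 6.68/29.531 of its cycle, so θ ≈ 360° × 6.68/29.531 = 81.5°.
Illuminated fraction = (1 − cos 81.5°)/2 = (1 − 0.148)/2 ≈ 0.426, so 43%.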